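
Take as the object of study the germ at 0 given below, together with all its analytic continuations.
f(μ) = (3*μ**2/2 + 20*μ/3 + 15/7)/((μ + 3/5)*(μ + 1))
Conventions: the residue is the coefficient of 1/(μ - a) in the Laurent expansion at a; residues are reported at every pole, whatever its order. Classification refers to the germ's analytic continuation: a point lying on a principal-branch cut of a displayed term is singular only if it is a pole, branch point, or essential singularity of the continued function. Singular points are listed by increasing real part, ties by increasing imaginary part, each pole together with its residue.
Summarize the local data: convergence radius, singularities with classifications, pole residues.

Denominator factor (μ + 3/5): pole of order 1 at -3/5, modulus 3/5.
Denominator factor (μ + 1): pole of order 1 at -1, modulus 1.
The radius of convergence is the smallest modulus among the singular points: 3/5.
At the order-1 pole -1 set g(μ) = (μ - (-1))*f(μ) = (3*μ**2/2 + 20*μ/3 + 15/7)/(μ + 3/5).
Simple pole: residue = g(a) at a = -1, which is 635/84.
At the order-1 pole -3/5 set g(μ) = (μ - (-3/5))*f(μ) = (3*μ**2/2 + 20*μ/3 + 15/7)/(μ + 1).
Simple pole: residue = g(a) at a = -3/5, which is -461/140.
List the singular points by increasing real part (a conjugate pair: the negative imaginary part first).

Radius of convergence at 0: 3/5.
At -1: a pole of order 1; residue 635/84.
At -3/5: a pole of order 1; residue -461/140.


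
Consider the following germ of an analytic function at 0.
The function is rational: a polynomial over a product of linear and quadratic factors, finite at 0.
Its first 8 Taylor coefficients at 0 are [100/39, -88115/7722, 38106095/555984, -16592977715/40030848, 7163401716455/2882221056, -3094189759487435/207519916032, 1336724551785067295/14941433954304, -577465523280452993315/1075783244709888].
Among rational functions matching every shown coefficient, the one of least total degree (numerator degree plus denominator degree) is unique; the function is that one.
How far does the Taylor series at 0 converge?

No rational of total degree below 5 reproduces all 8 coefficients; solving the [2/3] Pade equations on them gives f(δ) = (δ**2/18 + 6*δ/11 + 20/39)/((δ + 1/6)*(δ**2 - 7*δ/12 + 6/5)), whose expansion matches every shown term.
Denominator factor (δ**2 - 7*δ/12 + 6/5): discriminant -3211/720, complex-conjugate roots (7/24) + ((13/120)*sqrt(95))*i and (7/24) - ((13/120)*sqrt(95))*i; poles of order 1, moduli (1/5)*sqrt(30) and (1/5)*sqrt(30).
Denominator factor (δ + 1/6): pole of order 1 at -1/6, modulus 1/6.
The radius of convergence is the smallest modulus among the singular points: 1/6.

The radius of convergence is 1/6.


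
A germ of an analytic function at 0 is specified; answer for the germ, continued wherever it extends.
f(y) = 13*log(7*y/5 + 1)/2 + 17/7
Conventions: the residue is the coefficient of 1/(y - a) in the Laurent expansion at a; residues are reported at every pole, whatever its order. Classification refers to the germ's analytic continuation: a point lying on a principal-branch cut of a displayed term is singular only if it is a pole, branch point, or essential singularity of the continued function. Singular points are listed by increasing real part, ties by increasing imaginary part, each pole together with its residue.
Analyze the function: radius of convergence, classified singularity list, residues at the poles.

Branch term (13/2)*log(1 - y/(-5/7)): its argument vanishes at y = -5/7, a logarithmic branch point, modulus 5/7.
The radius of convergence is the smallest modulus among the singular points: 5/7.

Radius of convergence at 0: 5/7.
At -5/7: a logarithmic branch point.


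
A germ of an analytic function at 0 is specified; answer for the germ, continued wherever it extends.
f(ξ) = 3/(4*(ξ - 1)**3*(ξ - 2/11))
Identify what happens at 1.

The point is a pole of order 3.

The denominator factor ξ - 1 vanishes at 1 and appears to the power 3; the numerator there equals 3/4, nonzero, and no other factor vanishes.
Hence a pole whose order is the multiplicity, 3.


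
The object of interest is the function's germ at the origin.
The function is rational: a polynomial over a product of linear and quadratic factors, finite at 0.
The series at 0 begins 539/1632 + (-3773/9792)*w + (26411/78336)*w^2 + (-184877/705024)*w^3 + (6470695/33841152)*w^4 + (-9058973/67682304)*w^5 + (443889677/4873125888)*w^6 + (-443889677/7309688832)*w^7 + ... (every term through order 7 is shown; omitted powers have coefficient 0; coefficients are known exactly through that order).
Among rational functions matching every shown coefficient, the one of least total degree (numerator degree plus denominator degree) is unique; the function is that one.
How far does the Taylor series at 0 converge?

No rational of total degree below 2 reproduces all 8 coefficients; solving the [0/2] Pade equations on them gives f(w) = 33/(34*(w + 12/7)**2), whose expansion matches every shown term.
Denominator factor (w + 12/7)^2: pole of order 2 at -12/7, modulus 12/7.
The radius of convergence is the smallest modulus among the singular points: 12/7.

The radius of convergence is 12/7.


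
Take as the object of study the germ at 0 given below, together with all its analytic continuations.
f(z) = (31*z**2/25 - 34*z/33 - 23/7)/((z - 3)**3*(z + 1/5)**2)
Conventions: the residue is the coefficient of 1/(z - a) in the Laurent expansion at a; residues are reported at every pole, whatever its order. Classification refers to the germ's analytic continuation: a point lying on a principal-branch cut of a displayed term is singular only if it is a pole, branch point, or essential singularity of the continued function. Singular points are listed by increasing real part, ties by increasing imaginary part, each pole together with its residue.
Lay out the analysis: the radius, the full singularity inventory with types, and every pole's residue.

Radius of convergence at 0: 1/5.
At -1/5: a pole of order 2; residue 252193/1892352.
At 3: a pole of order 3; residue -252193/1892352.

Denominator factor (z - 3)^3: pole of order 3 at 3, modulus 3.
Denominator factor (z + 1/5)^2: pole of order 2 at -1/5, modulus 1/5.
The radius of convergence is the smallest modulus among the singular points: 1/5.
At the order-2 pole -1/5 set g(z) = (z - (-1/5))^2*f(z) = (31*z**2/25 - 34*z/33 - 23/7)/(z - 3)**3.
Order-2 pole: residue = g'(a); g'(-1/5) = 252193/1892352, so the residue is 252193/1892352.
At the order-3 pole 3 set g(z) = (z - (3))^3*f(z) = (31*z**2/25 - 34*z/33 - 23/7)/(z + 1/5)**2.
Order-3 pole: residue = g''(a)/2; g''(3) = -252193/946176, so the residue is -252193/1892352.
List the singular points by increasing real part (a conjugate pair: the negative imaginary part first).


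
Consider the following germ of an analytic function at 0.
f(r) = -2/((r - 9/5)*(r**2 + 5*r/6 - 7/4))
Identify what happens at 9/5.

The point is a pole of order 1.

The denominator factor r - 9/5 vanishes at 9/5 and appears to the power 1; the numerator there equals -2, nonzero, and no other factor vanishes.
Hence a pole whose order is the multiplicity, 1.


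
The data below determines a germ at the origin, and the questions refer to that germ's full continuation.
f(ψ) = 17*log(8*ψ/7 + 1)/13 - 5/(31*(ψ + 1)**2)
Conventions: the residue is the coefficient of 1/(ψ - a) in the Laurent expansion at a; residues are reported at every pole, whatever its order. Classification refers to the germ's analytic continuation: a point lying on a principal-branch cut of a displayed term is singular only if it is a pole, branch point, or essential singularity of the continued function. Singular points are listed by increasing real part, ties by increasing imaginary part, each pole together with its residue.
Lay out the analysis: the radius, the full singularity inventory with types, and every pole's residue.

Radius of convergence at 0: 7/8.
At -1: a pole of order 2; residue 0.
At -7/8: a logarithmic branch point.

Denominator factor (ψ + 1)^2: pole of order 2 at -1, modulus 1.
Branch term (17/13)*log(1 - ψ/(-7/8)): its argument vanishes at ψ = -7/8, a logarithmic branch point, modulus 7/8.
The radius of convergence is the smallest modulus among the singular points: 7/8.
The branch term is analytic at -1 and contributes nothing to the residue; only the rational part matters.
At the order-2 pole -1 set g(ψ) = (ψ - (-1))^2*(rational part) = -5/31.
Order-2 pole: residue = g'(a); g'(-1) = 0, so the residue is 0.
List the singular points by increasing real part (a conjugate pair: the negative imaginary part first).


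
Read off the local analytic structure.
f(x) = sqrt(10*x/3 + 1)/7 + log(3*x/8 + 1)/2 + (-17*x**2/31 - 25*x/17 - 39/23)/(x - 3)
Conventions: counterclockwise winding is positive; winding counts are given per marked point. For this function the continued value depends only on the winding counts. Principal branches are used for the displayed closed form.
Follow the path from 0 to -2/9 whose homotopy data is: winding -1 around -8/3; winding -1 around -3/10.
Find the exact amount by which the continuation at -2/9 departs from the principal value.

The rational part is single-valued and drops out of the difference; each branch term changes only by its own monodromy.
(1/2)*log(1 - x/(-8/3)): each positive loop around -8/3 adds 2*pi*i to the log, so winding -1 contributes (1/2)*(-1)*2*pi*i = -pi*i.
(1/7)*sqrt(1 - x/(-3/10)): winding -1 is odd, the square root flips sign, contributing -2*(1/7)*sqrt(1 - (-2/9)/(-3/10)) = -2*(1/7)*sqrt(7/27) = -(2/63)*sqrt(21).
Summing the contributions at x = -2/9 gives (-(2/63)*sqrt(21)) - (pi)*i.

Continued minus principal equals (-(2/63)*sqrt(21)) - (pi)*i.


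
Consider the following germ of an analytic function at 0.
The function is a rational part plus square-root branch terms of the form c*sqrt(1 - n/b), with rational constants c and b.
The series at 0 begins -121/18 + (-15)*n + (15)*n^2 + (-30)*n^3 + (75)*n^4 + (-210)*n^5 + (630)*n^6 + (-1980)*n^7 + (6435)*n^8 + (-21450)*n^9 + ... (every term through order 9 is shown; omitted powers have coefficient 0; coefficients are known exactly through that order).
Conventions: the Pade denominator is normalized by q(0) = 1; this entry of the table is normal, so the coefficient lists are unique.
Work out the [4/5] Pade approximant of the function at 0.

The Pade approximant has numerator coefficients [-121/18, -727084/10809, -1673347/7206, -3421510/10809, -2913605/21618]; denominator coefficients [1, 9338/1201, 23331/1201, 19970/1201, 3305/1201, -270/1201].

Taylor coefficients needed (read off): a_0 = -121/18, a_1 = -15, a_2 = 15, a_3 = -30, a_4 = 75, a_5 = -210, a_6 = 630, a_7 = -1980, a_8 = 6435, a_9 = -21450.
Write the denominator as Q(n) = 1 + q1*n + q2*n^2 + q3*n^3 + q4*n^4 + q5*n^5. Requiring Q*f - P = O(n^10) with deg P <= 4 kills the coefficients of n^5..n^9 in Q*f:
  n^5: a_5 + q1*a_4 + q2*a_3 + q3*a_2 + q4*a_1 + q5*a_0 = 0, i.e. -210 + (75)*q1 + (-30)*q2 + (15)*q3 + (-15)*q4 + (-121/18)*q5 = 0.
  n^6: a_6 + q1*a_5 + q2*a_4 + q3*a_3 + q4*a_2 + q5*a_1 = 0, i.e. 630 + (-210)*q1 + (75)*q2 + (-30)*q3 + (15)*q4 + (-15)*q5 = 0.
  n^7: a_7 + q1*a_6 + q2*a_5 + q3*a_4 + q4*a_3 + q5*a_2 = 0, i.e. -1980 + (630)*q1 + (-210)*q2 + (75)*q3 + (-30)*q4 + (15)*q5 = 0.
  n^8: a_8 + q1*a_7 + q2*a_6 + q3*a_5 + q4*a_4 + q5*a_3 = 0, i.e. 6435 + (-1980)*q1 + (630)*q2 + (-210)*q3 + (75)*q4 + (-30)*q5 = 0.
  n^9: a_9 + q1*a_8 + q2*a_7 + q3*a_6 + q4*a_5 + q5*a_4 = 0, i.e. -21450 + (6435)*q1 + (-1980)*q2 + (630)*q3 + (-210)*q4 + (75)*q5 = 0.
Solving this linear system: q1 = 9338/1201, q2 = 23331/1201, q3 = 19970/1201, q4 = 3305/1201, q5 = -270/1201.
The numerator is Q*f truncated at degree 4: P0 = a_0 = -121/18; P1 = a_1 + q1*a_0 = -727084/10809; P2 = a_2 + q1*a_1 + q2*a_0 = -1673347/7206; P3 = a_3 + q1*a_2 + q2*a_1 + q3*a_0 = -3421510/10809; P4 = a_4 + q1*a_3 + q2*a_2 + q3*a_1 + q4*a_0 = -2913605/21618.


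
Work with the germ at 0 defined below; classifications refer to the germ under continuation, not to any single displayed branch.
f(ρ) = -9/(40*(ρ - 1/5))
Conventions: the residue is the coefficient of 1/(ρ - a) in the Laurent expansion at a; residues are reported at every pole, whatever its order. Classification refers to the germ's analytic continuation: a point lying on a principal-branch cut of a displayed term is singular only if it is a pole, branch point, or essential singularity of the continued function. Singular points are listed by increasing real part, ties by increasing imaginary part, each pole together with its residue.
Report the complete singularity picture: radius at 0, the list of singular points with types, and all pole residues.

Denominator factor (ρ - 1/5): pole of order 1 at 1/5, modulus 1/5.
The radius of convergence is the smallest modulus among the singular points: 1/5.
At the order-1 pole 1/5 set g(ρ) = (ρ - (1/5))*f(ρ) = -9/40.
Simple pole: residue = g(a) at a = 1/5, which is -9/40.

Radius of convergence at 0: 1/5.
At 1/5: a pole of order 1; residue -9/40.


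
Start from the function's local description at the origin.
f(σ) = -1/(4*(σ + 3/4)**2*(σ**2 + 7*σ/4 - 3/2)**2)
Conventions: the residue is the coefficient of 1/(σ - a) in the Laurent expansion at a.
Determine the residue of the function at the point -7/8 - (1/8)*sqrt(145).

The factor σ**2 + 7*σ/4 - 3/2 splits as (σ - a)(σ - a') with a = -7/8 - (1/8)*sqrt(145), a' = -7/8 + (1/8)*sqrt(145). At the order-2 pole a set g(σ) = (σ - a)^2*f(σ) = [-1/(4*(σ + 3/4)**2)] / (σ - a')^2.
Order-2 pole: residue = g'(a); g'(-7/8 - (1/8)*sqrt(145)) = 4/729 - (31972/15327225)*sqrt(145), so the residue is 4/729 - (31972/15327225)*sqrt(145).

The residue is 4/729 - (31972/15327225)*sqrt(145).


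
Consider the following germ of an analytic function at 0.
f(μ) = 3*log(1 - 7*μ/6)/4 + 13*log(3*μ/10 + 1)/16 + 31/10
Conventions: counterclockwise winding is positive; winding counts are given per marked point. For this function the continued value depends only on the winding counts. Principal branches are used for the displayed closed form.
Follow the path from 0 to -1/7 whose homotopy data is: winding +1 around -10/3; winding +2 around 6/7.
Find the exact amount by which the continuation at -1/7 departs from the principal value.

Continued minus principal equals (37/8)*pi*i.

The rational part is single-valued and drops out of the difference; each branch term changes only by its own monodromy.
(3/4)*log(1 - μ/(6/7)): each positive loop around 6/7 adds 2*pi*i to the log, so winding +2 contributes (3/4)*(2)*2*pi*i = (3)*pi*i.
(13/16)*log(1 - μ/(-10/3)): each positive loop around -10/3 adds 2*pi*i to the log, so winding +1 contributes (13/16)*(1)*2*pi*i = (13/8)*pi*i.
Summing the contributions at μ = -1/7 gives (37/8)*pi*i.


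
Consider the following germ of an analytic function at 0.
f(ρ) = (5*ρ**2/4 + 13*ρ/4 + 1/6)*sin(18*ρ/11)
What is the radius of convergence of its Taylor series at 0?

The radius of convergence is infinite.

The factor sin(18*ρ/11) is entire and contributes no finite singular point.
The polynomial part has no poles.
No finite singular points: the Taylor series at 0 converges everywhere.


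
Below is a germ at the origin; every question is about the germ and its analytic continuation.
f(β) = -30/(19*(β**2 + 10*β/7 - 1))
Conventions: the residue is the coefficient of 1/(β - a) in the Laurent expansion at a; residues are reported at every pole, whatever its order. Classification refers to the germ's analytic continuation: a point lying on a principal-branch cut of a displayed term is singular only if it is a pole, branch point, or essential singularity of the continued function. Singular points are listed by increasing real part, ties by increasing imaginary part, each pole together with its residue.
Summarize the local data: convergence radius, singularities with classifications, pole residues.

Radius of convergence at 0: -5/7 + (1/7)*sqrt(74).
At -5/7 - (1/7)*sqrt(74): a pole of order 1; residue (105/1406)*sqrt(74).
At -5/7 + (1/7)*sqrt(74): a pole of order 1; residue -(105/1406)*sqrt(74).

Denominator factor (β**2 + 10*β/7 - 1): discriminant 296/49, real irrational roots -5/7 + (1/7)*sqrt(74) and -5/7 - (1/7)*sqrt(74); poles of order 1, moduli -5/7 + (1/7)*sqrt(74) and 5/7 + (1/7)*sqrt(74).
The radius of convergence is the smallest modulus among the singular points: -5/7 + (1/7)*sqrt(74).
The factor β**2 + 10*β/7 - 1 splits as (β - a)(β - a') with a = -5/7 - (1/7)*sqrt(74), a' = -5/7 + (1/7)*sqrt(74). At the order-1 pole a set g(β) = (β - a)*f(β) = [-30/19] / (β - a').
Simple pole: residue = g(a) at a = -5/7 - (1/7)*sqrt(74), which is (105/1406)*sqrt(74).
The factor β**2 + 10*β/7 - 1 splits as (β - a)(β - a') with a = -5/7 + (1/7)*sqrt(74), a' = -5/7 - (1/7)*sqrt(74). At the order-1 pole a set g(β) = (β - a)*f(β) = [-30/19] / (β - a').
Simple pole: residue = g(a) at a = -5/7 + (1/7)*sqrt(74), which is -(105/1406)*sqrt(74).
List the singular points by increasing real part (a conjugate pair: the negative imaginary part first).


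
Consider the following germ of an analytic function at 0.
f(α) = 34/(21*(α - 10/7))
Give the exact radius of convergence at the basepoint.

Denominator factor (α - 10/7): pole of order 1 at 10/7, modulus 10/7.
The radius of convergence is the smallest modulus among the singular points: 10/7.

The radius of convergence is 10/7.


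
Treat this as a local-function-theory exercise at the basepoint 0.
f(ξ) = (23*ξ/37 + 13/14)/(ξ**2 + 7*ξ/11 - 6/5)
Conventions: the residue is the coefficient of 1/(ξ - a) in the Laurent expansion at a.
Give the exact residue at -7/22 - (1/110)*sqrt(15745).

The factor ξ**2 + 7*ξ/11 - 6/5 splits as (ξ - a)(ξ - a') with a = -7/22 - (1/110)*sqrt(15745), a' = -7/22 + (1/110)*sqrt(15745). At the order-1 pole a set g(ξ) = (ξ - a)*f(ξ) = [23*ξ/37 + 13/14] / (ξ - a').
Simple pole: residue = g(a) at a = -7/22 - (1/110)*sqrt(15745), which is 23/74 - (2082/815591)*sqrt(15745).

The residue is 23/74 - (2082/815591)*sqrt(15745).


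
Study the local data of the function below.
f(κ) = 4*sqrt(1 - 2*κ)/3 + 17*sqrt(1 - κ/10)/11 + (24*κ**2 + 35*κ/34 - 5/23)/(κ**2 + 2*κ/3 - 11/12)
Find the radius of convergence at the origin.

The radius of convergence is 1/2.

Denominator factor (κ**2 + 2*κ/3 - 11/12): discriminant 37/9, real irrational roots -1/3 + (1/6)*sqrt(37) and -1/3 - (1/6)*sqrt(37); poles of order 1, moduli -1/3 + (1/6)*sqrt(37) and 1/3 + (1/6)*sqrt(37).
Branch term (4/3)*sqrt(1 - κ/(1/2)): its argument vanishes at κ = 1/2, a square-root branch point, modulus 1/2.
Branch term (17/11)*sqrt(1 - κ/(10)): its argument vanishes at κ = 10, a square-root branch point, modulus 10.
The radius of convergence is the smallest modulus among the singular points: 1/2.


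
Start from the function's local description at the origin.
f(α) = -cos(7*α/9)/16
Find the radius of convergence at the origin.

The factor cos(7*α/9) is entire and contributes no finite singular point.
The polynomial part has no poles.
No finite singular points: the Taylor series at 0 converges everywhere.

The radius of convergence is infinite.


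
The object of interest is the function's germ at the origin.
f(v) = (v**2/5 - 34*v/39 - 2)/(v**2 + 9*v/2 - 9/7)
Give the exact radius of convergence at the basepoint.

Denominator factor (v**2 + 9*v/2 - 9/7): discriminant 711/28, real irrational roots -9/4 + (3/28)*sqrt(553) and -9/4 - (3/28)*sqrt(553); poles of order 1, moduli -9/4 + (3/28)*sqrt(553) and 9/4 + (3/28)*sqrt(553).
The radius of convergence is the smallest modulus among the singular points: -9/4 + (3/28)*sqrt(553).

The radius of convergence is -9/4 + (3/28)*sqrt(553).


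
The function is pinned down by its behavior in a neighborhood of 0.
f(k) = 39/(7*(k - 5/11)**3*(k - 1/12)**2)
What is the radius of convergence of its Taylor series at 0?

Denominator factor (k - 1/12)^2: pole of order 2 at 1/12, modulus 1/12.
Denominator factor (k - 5/11)^3: pole of order 3 at 5/11, modulus 5/11.
The radius of convergence is the smallest modulus among the singular points: 1/12.

The radius of convergence is 1/12.


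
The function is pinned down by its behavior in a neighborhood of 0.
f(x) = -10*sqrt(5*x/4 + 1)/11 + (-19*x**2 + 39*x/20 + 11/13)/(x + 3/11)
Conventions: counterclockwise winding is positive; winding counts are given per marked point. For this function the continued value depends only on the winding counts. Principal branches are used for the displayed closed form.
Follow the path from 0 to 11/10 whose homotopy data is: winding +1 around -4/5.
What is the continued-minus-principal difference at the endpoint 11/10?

The rational part is single-valued and drops out of the difference; each branch term changes only by its own monodromy.
(-10/11)*sqrt(1 - x/(-4/5)): winding +1 is odd, the square root flips sign, contributing -2*(-10/11)*sqrt(1 - (11/10)/(-4/5)) = -2*(-10/11)*sqrt(19/8) = (5/11)*sqrt(38).
Summing the contributions at x = 11/10 gives (5/11)*sqrt(38).

Continued minus principal equals (5/11)*sqrt(38).


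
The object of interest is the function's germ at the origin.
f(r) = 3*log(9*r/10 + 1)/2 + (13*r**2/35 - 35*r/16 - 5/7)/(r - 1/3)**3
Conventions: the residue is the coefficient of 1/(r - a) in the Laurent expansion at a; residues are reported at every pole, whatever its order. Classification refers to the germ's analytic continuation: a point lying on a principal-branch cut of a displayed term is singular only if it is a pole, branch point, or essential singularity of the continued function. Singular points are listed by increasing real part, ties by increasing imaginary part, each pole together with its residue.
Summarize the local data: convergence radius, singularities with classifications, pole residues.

Denominator factor (r - 1/3)^3: pole of order 3 at 1/3, modulus 1/3.
Branch term (3/2)*log(1 - r/(-10/9)): its argument vanishes at r = -10/9, a logarithmic branch point, modulus 10/9.
The radius of convergence is the smallest modulus among the singular points: 1/3.
The branch term is analytic at 1/3 and contributes nothing to the residue; only the rational part matters.
At the order-3 pole 1/3 set g(r) = (r - (1/3))^3*(rational part) = 13*r**2/35 - 35*r/16 - 5/7.
Order-3 pole: residue = g''(a)/2; g''(1/3) = 26/35, so the residue is 13/35.
List the singular points by increasing real part (a conjugate pair: the negative imaginary part first).

Radius of convergence at 0: 1/3.
At -10/9: a logarithmic branch point.
At 1/3: a pole of order 3; residue 13/35.


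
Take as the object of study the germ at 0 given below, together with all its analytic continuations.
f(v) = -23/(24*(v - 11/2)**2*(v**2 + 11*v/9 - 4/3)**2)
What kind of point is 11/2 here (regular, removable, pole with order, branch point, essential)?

The denominator factor v - 11/2 vanishes at 11/2 and appears to the power 2; the numerator there equals -23/24, nonzero, and no other factor vanishes.
Hence a pole whose order is the multiplicity, 2.

The point is a pole of order 2.


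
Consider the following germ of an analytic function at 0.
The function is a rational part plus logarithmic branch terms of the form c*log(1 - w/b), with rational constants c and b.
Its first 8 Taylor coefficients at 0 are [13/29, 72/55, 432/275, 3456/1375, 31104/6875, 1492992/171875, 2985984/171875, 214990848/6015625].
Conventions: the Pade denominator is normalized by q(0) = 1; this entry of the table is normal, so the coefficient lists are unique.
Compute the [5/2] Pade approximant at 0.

Taylor coefficients needed (read off): a_0 = 13/29, a_1 = 72/55, a_2 = 432/275, a_3 = 3456/1375, a_4 = 31104/6875, a_5 = 1492992/171875, a_6 = 2985984/171875, a_7 = 214990848/6015625.
Write the denominator as Q(w) = 1 + q1*w + q2*w^2. Requiring Q*f - P = O(w^8) with deg P <= 5 kills the coefficients of w^6..w^7 in Q*f:
  w^6: a_6 + q1*a_5 + q2*a_4 = 0, i.e. 2985984/171875 + (1492992/171875)*q1 + (31104/6875)*q2 = 0.
  w^7: a_7 + q1*a_6 + q2*a_5 = 0, i.e. 214990848/6015625 + (2985984/171875)*q1 + (1492992/171875)*q2 = 0.
Solving this linear system: q1 = -24/7, q2 = 96/35.
The numerator is Q*f truncated at degree 5: P0 = a_0 = 13/29; P1 = a_1 + q1*a_0 = -2544/11165; P2 = a_2 + q1*a_1 + q2*a_0 = -94224/55825; P3 = a_3 + q1*a_2 + q2*a_1 = 6912/9625; P4 = a_4 + q1*a_3 + q2*a_2 = 10368/48125; P5 = a_5 + q1*a_4 + q2*a_3 = 82944/1203125.

The Pade approximant has numerator coefficients [13/29, -2544/11165, -94224/55825, 6912/9625, 10368/48125, 82944/1203125]; denominator coefficients [1, -24/7, 96/35].


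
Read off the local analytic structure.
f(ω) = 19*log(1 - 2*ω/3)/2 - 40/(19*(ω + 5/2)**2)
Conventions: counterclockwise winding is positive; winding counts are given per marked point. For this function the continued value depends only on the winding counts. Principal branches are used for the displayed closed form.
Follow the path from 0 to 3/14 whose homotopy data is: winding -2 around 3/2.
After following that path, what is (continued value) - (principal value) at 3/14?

The rational part is single-valued and drops out of the difference; each branch term changes only by its own monodromy.
(19/2)*log(1 - ω/(3/2)): each positive loop around 3/2 adds 2*pi*i to the log, so winding -2 contributes (19/2)*(-2)*2*pi*i = -(38)*pi*i.
Summing the contributions at ω = 3/14 gives -(38)*pi*i.

Continued minus principal equals -(38)*pi*i.


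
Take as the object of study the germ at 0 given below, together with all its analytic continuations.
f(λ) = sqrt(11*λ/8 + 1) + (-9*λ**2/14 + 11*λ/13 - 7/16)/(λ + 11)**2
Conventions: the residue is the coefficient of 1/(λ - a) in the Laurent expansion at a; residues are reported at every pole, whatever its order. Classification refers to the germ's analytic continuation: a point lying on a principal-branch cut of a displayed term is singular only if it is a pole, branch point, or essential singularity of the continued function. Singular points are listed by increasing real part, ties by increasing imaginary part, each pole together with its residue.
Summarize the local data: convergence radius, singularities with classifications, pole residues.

Denominator factor (λ + 11)^2: pole of order 2 at -11, modulus 11.
Branch term (1)*sqrt(1 - λ/(-8/11)): its argument vanishes at λ = -8/11, a square-root branch point, modulus 8/11.
The radius of convergence is the smallest modulus among the singular points: 8/11.
The branch term is analytic at -11 and contributes nothing to the residue; only the rational part matters.
At the order-2 pole -11 set g(λ) = (λ - (-11))^2*(rational part) = -9*λ**2/14 + 11*λ/13 - 7/16.
Order-2 pole: residue = g'(a); g'(-11) = 1364/91, so the residue is 1364/91.
List the singular points by increasing real part (a conjugate pair: the negative imaginary part first).

Radius of convergence at 0: 8/11.
At -11: a pole of order 2; residue 1364/91.
At -8/11: an algebraic (square-root) branch point.


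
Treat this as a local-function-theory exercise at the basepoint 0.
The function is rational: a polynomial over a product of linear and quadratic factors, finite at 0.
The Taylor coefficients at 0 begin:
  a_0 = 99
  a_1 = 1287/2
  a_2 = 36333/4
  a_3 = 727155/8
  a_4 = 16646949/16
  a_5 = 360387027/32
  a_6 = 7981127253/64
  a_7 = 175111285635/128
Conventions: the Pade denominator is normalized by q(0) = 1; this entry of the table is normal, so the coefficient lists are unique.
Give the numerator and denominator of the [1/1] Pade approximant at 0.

The Pade approximant has numerator coefficients [99, -9801/13]; denominator coefficients [1, -367/26].

Taylor coefficients needed (read off): a_0 = 99, a_1 = 1287/2, a_2 = 36333/4.
Write the denominator as Q(r) = 1 + q1*r. Requiring Q*f - P = O(r^3) with deg P <= 1 kills the coefficients of r^2..r^2 in Q*f:
  r^2: a_2 + q1*a_1 = 0, i.e. 36333/4 + (1287/2)*q1 = 0.
Solving this linear system: q1 = -367/26.
The numerator is Q*f truncated at degree 1: P0 = a_0 = 99; P1 = a_1 + q1*a_0 = -9801/13.


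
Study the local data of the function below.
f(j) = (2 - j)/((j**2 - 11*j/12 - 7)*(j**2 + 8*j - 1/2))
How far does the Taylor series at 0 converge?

Denominator factor (j**2 - 11*j/12 - 7): discriminant 4153/144, real irrational roots 11/24 + (1/24)*sqrt(4153) and 11/24 - (1/24)*sqrt(4153); poles of order 1, moduli 11/24 + (1/24)*sqrt(4153) and -11/24 + (1/24)*sqrt(4153).
Denominator factor (j**2 + 8*j - 1/2): discriminant 66, real irrational roots -4 + (1/2)*sqrt(66) and -4 - (1/2)*sqrt(66); poles of order 1, moduli -4 + (1/2)*sqrt(66) and 4 + (1/2)*sqrt(66).
The radius of convergence is the smallest modulus among the singular points: -4 + (1/2)*sqrt(66).

The radius of convergence is -4 + (1/2)*sqrt(66).


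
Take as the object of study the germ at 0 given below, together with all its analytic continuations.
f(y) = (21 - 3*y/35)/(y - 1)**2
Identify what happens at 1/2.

Denominator factors: y - 1 = -1/2 at y = 1/2 — none vanishes.
So the germ continues analytically to 1/2.

The point is a regular point.


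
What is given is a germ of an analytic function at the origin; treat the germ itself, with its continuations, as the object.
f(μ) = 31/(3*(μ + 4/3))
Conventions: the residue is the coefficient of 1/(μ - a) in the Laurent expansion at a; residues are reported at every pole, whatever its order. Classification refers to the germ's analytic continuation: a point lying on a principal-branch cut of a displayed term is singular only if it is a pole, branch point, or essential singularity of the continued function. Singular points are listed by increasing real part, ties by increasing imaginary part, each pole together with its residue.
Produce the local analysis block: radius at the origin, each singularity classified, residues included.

Radius of convergence at 0: 4/3.
At -4/3: a pole of order 1; residue 31/3.

Denominator factor (μ + 4/3): pole of order 1 at -4/3, modulus 4/3.
The radius of convergence is the smallest modulus among the singular points: 4/3.
At the order-1 pole -4/3 set g(μ) = (μ - (-4/3))*f(μ) = 31/3.
Simple pole: residue = g(a) at a = -4/3, which is 31/3.


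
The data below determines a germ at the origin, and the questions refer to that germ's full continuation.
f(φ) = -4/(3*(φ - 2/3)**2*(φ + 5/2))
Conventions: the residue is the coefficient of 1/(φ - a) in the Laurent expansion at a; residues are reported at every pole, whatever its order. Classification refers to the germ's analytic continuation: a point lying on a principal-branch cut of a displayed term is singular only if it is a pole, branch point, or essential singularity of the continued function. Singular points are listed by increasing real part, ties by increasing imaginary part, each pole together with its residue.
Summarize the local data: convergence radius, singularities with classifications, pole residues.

Denominator factor (φ - 2/3)^2: pole of order 2 at 2/3, modulus 2/3.
Denominator factor (φ + 5/2): pole of order 1 at -5/2, modulus 5/2.
The radius of convergence is the smallest modulus among the singular points: 2/3.
At the order-1 pole -5/2 set g(φ) = (φ - (-5/2))*f(φ) = -4/(3*(φ - 2/3)**2).
Simple pole: residue = g(a) at a = -5/2, which is -48/361.
At the order-2 pole 2/3 set g(φ) = (φ - (2/3))^2*f(φ) = -4/(3*(φ + 5/2)).
Order-2 pole: residue = g'(a); g'(2/3) = 48/361, so the residue is 48/361.
List the singular points by increasing real part (a conjugate pair: the negative imaginary part first).

Radius of convergence at 0: 2/3.
At -5/2: a pole of order 1; residue -48/361.
At 2/3: a pole of order 2; residue 48/361.


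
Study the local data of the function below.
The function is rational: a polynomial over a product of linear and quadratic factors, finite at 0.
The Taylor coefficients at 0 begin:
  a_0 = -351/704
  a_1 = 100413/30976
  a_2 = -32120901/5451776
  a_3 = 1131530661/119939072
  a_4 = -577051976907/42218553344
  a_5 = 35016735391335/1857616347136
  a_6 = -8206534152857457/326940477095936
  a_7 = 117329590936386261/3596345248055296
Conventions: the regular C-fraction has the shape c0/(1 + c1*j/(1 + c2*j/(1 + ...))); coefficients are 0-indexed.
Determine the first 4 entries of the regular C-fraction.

The regular C-fraction coefficients are [-351/704, 3719/572, -3623475/773552, 6032110383/71870418800].

Taylor coefficients (read off): a_0 = -351/704, a_1 = 100413/30976, a_2 = -32120901/5451776, a_3 = 1131530661/119939072.
c0 = a_0 = -351/704. Peel one level at a time: if S = 1 + c*j/S' with S'(0) = 1, then c is the j-coefficient of S and S' = c*j/(S - 1).
S_1 = c0/f = 1 + (3719/572)*j + (3623475/118976)*j^2 + ...; c1 = 3719/572.
S_2 = c1*j/(S_1 - 1) = 1 + (-3623475/773552)*j + (1392025473/3540726016)*j^2 + ...; c2 = -3623475/773552.
S_3 = c2*j/(S_2 - 1) = 1 + (6032110383/71870418800)*j + ...; c3 = 6032110383/71870418800.


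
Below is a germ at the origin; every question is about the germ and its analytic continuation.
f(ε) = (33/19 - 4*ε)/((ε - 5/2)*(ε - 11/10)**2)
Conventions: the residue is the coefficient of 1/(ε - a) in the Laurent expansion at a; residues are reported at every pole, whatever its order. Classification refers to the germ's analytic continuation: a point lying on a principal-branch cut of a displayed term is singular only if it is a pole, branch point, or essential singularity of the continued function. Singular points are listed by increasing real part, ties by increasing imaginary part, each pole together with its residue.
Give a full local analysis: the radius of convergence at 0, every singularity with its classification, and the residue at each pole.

Denominator factor (ε - 11/10)^2: pole of order 2 at 11/10, modulus 11/10.
Denominator factor (ε - 5/2): pole of order 1 at 5/2, modulus 5/2.
The radius of convergence is the smallest modulus among the singular points: 11/10.
At the order-2 pole 11/10 set g(ε) = (ε - (11/10))^2*f(ε) = (33/19 - 4*ε)/(ε - 5/2).
Order-2 pole: residue = g'(a); g'(11/10) = 3925/931, so the residue is 3925/931.
At the order-1 pole 5/2 set g(ε) = (ε - (5/2))*f(ε) = (33/19 - 4*ε)/(ε - 11/10)**2.
Simple pole: residue = g(a) at a = 5/2, which is -3925/931.
List the singular points by increasing real part (a conjugate pair: the negative imaginary part first).

Radius of convergence at 0: 11/10.
At 11/10: a pole of order 2; residue 3925/931.
At 5/2: a pole of order 1; residue -3925/931.


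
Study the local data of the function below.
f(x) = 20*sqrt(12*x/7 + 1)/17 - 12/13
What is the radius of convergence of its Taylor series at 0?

Branch term (20/17)*sqrt(1 - x/(-7/12)): its argument vanishes at x = -7/12, a square-root branch point, modulus 7/12.
The radius of convergence is the smallest modulus among the singular points: 7/12.

The radius of convergence is 7/12.


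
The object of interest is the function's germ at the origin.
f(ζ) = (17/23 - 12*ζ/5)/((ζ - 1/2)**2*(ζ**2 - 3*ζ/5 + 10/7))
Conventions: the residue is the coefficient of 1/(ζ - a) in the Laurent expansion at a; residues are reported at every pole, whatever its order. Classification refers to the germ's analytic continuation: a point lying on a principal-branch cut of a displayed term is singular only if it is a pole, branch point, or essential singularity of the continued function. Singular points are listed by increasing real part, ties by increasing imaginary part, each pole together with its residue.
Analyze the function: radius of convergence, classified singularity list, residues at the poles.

Denominator factor (ζ**2 - 3*ζ/5 + 10/7): discriminant -937/175, complex-conjugate roots (3/10) + ((1/70)*sqrt(6559))*i and (3/10) - ((1/70)*sqrt(6559))*i; poles of order 1, moduli (1/7)*sqrt(70) and (1/7)*sqrt(70).
Denominator factor (ζ - 1/2)^2: pole of order 2 at 1/2, modulus 1/2.
The radius of convergence is the smallest modulus among the singular points: 1/2.
The factor ζ**2 - 3*ζ/5 + 10/7 splits as (ζ - a)(ζ - a') with a = (3/10) - ((1/70)*sqrt(6559))*i, a' = (3/10) + ((1/70)*sqrt(6559))*i. At the order-1 pole a set g(ζ) = (ζ - a)*f(ζ) = [(17/23 - 12*ζ/5)/(ζ - 1/2)**2] / (ζ - a').
Simple pole: residue = g(a) at a = (3/10) - ((1/70)*sqrt(6559))*i, which is (704200/856727) + ((2840460/802753199)*sqrt(6559))*i.
The factor ζ**2 - 3*ζ/5 + 10/7 splits as (ζ - a)(ζ - a') with a = (3/10) + ((1/70)*sqrt(6559))*i, a' = (3/10) - ((1/70)*sqrt(6559))*i. At the order-1 pole a set g(ζ) = (ζ - a)*f(ζ) = [(17/23 - 12*ζ/5)/(ζ - 1/2)**2] / (ζ - a').
Simple pole: residue = g(a) at a = (3/10) + ((1/70)*sqrt(6559))*i, which is (704200/856727) - ((2840460/802753199)*sqrt(6559))*i.
At the order-2 pole 1/2 set g(ζ) = (ζ - (1/2))^2*f(ζ) = (17/23 - 12*ζ/5)/(ζ**2 - 3*ζ/5 + 10/7).
Order-2 pole: residue = g'(a); g'(1/2) = -1408400/856727, so the residue is -1408400/856727.
List the singular points by increasing real part (a conjugate pair: the negative imaginary part first).

Radius of convergence at 0: 1/2.
At (3/10) - ((1/70)*sqrt(6559))*i: a pole of order 1; residue (704200/856727) + ((2840460/802753199)*sqrt(6559))*i.
At (3/10) + ((1/70)*sqrt(6559))*i: a pole of order 1; residue (704200/856727) - ((2840460/802753199)*sqrt(6559))*i.
At 1/2: a pole of order 2; residue -1408400/856727.


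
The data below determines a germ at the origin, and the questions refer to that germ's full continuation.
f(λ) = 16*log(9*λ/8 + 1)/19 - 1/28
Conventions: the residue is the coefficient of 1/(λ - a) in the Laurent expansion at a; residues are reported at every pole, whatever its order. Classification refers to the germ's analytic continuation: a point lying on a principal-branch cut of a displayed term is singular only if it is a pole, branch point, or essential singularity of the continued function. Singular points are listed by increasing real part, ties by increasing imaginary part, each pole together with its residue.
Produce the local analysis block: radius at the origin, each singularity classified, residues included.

Branch term (16/19)*log(1 - λ/(-8/9)): its argument vanishes at λ = -8/9, a logarithmic branch point, modulus 8/9.
The radius of convergence is the smallest modulus among the singular points: 8/9.

Radius of convergence at 0: 8/9.
At -8/9: a logarithmic branch point.


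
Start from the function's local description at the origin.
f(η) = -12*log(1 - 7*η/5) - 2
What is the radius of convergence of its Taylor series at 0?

The radius of convergence is 5/7.

Branch term (-12)*log(1 - η/(5/7)): its argument vanishes at η = 5/7, a logarithmic branch point, modulus 5/7.
The radius of convergence is the smallest modulus among the singular points: 5/7.


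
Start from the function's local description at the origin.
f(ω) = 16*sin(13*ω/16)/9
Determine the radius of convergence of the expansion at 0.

The radius of convergence is infinite.

The factor -sin(13*ω/16) is entire and contributes no finite singular point.
The polynomial part has no poles.
No finite singular points: the Taylor series at 0 converges everywhere.


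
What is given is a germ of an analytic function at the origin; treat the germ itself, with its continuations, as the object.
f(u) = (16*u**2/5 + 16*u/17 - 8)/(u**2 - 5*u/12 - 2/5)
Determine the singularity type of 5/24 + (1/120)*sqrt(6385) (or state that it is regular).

The point is a pole of order 1.

The denominator factor u**2 - 5*u/12 - 2/5 vanishes at 5/24 + (1/120)*sqrt(6385) and appears to the power 1; the numerator there equals -47783/7650 + (29/1530)*sqrt(6385), nonzero, and no other factor vanishes.
Hence a pole whose order is the multiplicity, 1.


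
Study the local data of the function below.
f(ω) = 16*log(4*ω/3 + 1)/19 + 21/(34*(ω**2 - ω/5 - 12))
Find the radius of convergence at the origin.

The radius of convergence is 3/4.

Denominator factor (ω**2 - ω/5 - 12): discriminant 1201/25, real irrational roots 1/10 + (1/10)*sqrt(1201) and 1/10 - (1/10)*sqrt(1201); poles of order 1, moduli 1/10 + (1/10)*sqrt(1201) and -1/10 + (1/10)*sqrt(1201).
Branch term (16/19)*log(1 - ω/(-3/4)): its argument vanishes at ω = -3/4, a logarithmic branch point, modulus 3/4.
The radius of convergence is the smallest modulus among the singular points: 3/4.


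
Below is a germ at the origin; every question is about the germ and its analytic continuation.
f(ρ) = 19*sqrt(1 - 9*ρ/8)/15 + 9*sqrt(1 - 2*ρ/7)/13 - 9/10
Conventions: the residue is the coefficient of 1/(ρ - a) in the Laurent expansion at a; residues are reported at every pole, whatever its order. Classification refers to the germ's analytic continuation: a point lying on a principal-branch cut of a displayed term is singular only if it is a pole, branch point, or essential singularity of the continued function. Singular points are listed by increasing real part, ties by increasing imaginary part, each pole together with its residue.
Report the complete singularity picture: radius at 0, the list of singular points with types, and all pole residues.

Radius of convergence at 0: 8/9.
At 8/9: an algebraic (square-root) branch point.
At 7/2: an algebraic (square-root) branch point.

Branch term (19/15)*sqrt(1 - ρ/(8/9)): its argument vanishes at ρ = 8/9, a square-root branch point, modulus 8/9.
Branch term (9/13)*sqrt(1 - ρ/(7/2)): its argument vanishes at ρ = 7/2, a square-root branch point, modulus 7/2.
The radius of convergence is the smallest modulus among the singular points: 8/9.
List the singular points by increasing real part (a conjugate pair: the negative imaginary part first).
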